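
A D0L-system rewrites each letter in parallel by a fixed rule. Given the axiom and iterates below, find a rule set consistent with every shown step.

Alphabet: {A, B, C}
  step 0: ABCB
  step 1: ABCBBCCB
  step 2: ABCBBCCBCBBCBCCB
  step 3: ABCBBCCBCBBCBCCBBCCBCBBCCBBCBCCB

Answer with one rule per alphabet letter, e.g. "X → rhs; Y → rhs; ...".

  step 2 ⇒ step 3: ABCBBCCBCBBCBCCB ⇒ AB·CB·BC·CB·CB·BC·BC·CB·BC·CB·CB·BC·CB·BC·BC·CB
    A ↦ AB
    B ↦ CB
    C ↦ BC

A->AB, B->CB, C->BC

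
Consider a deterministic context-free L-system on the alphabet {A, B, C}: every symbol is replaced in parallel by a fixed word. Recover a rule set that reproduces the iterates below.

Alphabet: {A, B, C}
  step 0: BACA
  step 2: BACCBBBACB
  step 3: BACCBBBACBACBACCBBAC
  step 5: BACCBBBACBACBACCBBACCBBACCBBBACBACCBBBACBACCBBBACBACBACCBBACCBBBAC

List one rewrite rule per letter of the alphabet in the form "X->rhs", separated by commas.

A->C, B->BAC, C->B

  step 2 ⇒ step 3: BACCBBBACB ⇒ BAC·C·B·B·BAC·BAC·BAC·C·B·BAC
    A ↦ C
    B ↦ BAC
    C ↦ B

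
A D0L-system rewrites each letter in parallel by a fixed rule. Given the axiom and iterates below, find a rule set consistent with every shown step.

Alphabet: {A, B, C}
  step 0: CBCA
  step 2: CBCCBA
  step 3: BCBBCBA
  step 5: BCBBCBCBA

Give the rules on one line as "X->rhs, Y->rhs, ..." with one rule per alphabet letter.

A->BA, B->C, C->B

  step 2 ⇒ step 3: CBCCBA ⇒ B·C·B·B·C·BA
    A ↦ BA
    B ↦ C
    C ↦ B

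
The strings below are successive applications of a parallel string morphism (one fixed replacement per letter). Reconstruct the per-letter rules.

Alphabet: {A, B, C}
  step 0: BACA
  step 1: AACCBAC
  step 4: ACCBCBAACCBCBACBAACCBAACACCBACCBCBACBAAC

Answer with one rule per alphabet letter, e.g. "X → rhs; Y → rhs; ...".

  step 0 ⇒ step 1: BACA ⇒ A·AC·CB·AC
    A ↦ AC
    B ↦ A
    C ↦ CB

A->AC, B->A, C->CB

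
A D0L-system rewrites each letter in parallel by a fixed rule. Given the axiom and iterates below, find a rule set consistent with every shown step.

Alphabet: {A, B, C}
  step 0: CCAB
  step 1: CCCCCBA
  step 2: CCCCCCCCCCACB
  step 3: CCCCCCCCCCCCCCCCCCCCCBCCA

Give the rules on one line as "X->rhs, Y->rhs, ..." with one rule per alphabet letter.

A->CB, B->A, C->CC

  step 2 ⇒ step 3: CCCCCCCCCCACB ⇒ CC·CC·CC·CC·CC·CC·CC·CC·CC·CC·CB·CC·A
    A ↦ CB
    B ↦ A
    C ↦ CC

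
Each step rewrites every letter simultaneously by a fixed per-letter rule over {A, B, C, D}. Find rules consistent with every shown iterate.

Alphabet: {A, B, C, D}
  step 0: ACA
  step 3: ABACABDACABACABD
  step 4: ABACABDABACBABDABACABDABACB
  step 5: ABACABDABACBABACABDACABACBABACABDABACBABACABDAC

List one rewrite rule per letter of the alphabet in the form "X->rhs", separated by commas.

A->AB, B->AC, C->D, D->B

  step 4 ⇒ step 5: ABACABDABACBABDABACABDABACB ⇒ AB·AC·AB·D·AB·AC·B·AB·AC·AB·D·AC·AB·AC·B·AB·AC·AB·D·AB·AC·B·AB·AC·AB·D·AC
    A ↦ AB
    B ↦ AC
    C ↦ D
    D ↦ B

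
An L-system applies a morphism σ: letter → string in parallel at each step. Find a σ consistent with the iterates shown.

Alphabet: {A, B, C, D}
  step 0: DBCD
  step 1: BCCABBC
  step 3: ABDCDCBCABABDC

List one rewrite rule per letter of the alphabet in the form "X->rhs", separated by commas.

  step 0 ⇒ step 1: DBCD ⇒ BC·C·AB·BC
    B ↦ C
    C ↦ AB
    D ↦ BC
    A ↦ D  (constrained at step 1)

A->D, B->C, C->AB, D->BC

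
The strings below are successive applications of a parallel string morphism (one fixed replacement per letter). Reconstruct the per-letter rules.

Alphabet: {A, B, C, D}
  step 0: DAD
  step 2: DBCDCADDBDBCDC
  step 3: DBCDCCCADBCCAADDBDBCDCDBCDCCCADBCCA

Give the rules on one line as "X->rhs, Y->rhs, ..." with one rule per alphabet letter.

A->AD, B->CDC, C->CCA, D->DB

  step 2 ⇒ step 3: DBCDCADDBDBCDC ⇒ DB·CDC·CCA·DB·CCA·AD·DB·DB·CDC·DB·CDC·CCA·DB·CCA
    A ↦ AD
    B ↦ CDC
    C ↦ CCA
    D ↦ DB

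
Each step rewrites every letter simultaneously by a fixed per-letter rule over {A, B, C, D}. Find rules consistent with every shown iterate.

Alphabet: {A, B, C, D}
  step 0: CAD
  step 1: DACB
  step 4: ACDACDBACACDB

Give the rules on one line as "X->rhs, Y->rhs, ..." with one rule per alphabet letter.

  step 0 ⇒ step 1: CAD ⇒ D·AC·B
    A ↦ AC
    C ↦ D
    D ↦ B
    B ↦ AC  (constrained at step 1)

A->AC, B->AC, C->D, D->B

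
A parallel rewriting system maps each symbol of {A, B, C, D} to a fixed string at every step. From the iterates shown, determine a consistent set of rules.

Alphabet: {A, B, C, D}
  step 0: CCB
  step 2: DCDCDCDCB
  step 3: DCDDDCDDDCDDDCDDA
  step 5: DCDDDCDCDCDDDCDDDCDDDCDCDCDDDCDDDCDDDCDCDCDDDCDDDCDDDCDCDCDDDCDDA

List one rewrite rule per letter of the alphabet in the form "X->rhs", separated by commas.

A->B, B->A, C->DD, D->DC

  step 2 ⇒ step 3: DCDCDCDCB ⇒ DC·DD·DC·DD·DC·DD·DC·DD·A
    B ↦ A
    C ↦ DD
    D ↦ DC
    A ↦ B  (constrained at step 3)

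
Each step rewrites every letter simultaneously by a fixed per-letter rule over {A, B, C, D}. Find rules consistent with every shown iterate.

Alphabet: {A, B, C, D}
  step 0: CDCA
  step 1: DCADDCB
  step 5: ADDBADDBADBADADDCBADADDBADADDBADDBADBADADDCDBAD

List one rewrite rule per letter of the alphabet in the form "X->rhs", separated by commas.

A->B, B->D, C->DC, D->AD

  step 0 ⇒ step 1: CDCA ⇒ DC·AD·DC·B
    A ↦ B
    C ↦ DC
    D ↦ AD
    B ↦ D  (constrained at step 1)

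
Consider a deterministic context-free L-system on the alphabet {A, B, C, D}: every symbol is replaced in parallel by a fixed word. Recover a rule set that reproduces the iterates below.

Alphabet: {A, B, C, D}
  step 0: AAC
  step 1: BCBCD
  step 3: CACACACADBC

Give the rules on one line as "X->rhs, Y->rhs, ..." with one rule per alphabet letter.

A->BC, B->D, C->D, D->CA

  step 0 ⇒ step 1: AAC ⇒ BC·BC·D
    A ↦ BC
    C ↦ D
    B ↦ D  (constrained at step 1)
    D ↦ CA  (constrained at step 1)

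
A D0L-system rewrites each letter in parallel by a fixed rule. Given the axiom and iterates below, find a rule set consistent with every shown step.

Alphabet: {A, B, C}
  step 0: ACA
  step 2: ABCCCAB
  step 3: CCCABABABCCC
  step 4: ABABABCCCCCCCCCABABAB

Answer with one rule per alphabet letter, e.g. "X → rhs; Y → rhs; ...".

A->C, B->CC, C->AB

  step 3 ⇒ step 4: CCCABABABCCC ⇒ AB·AB·AB·C·CC·C·CC·C·CC·AB·AB·AB
    A ↦ C
    B ↦ CC
    C ↦ AB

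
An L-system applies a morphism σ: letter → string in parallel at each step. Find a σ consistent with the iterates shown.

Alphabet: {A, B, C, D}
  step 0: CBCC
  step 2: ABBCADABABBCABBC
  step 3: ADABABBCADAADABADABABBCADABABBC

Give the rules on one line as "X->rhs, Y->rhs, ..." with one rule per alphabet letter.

A->AD, B->AB, C->BC, D->A

  step 2 ⇒ step 3: ABBCADABABBCABBC ⇒ AD·AB·AB·BC·AD·A·AD·AB·AD·AB·AB·BC·AD·AB·AB·BC
    A ↦ AD
    B ↦ AB
    C ↦ BC
    D ↦ A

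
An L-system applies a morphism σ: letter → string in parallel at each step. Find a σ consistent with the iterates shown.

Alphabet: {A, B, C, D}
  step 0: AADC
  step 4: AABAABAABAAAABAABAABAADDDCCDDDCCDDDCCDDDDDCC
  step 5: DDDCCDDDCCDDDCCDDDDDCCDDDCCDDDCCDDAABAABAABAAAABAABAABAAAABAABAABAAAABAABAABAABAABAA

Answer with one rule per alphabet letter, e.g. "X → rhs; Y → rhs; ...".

  step 4 ⇒ step 5: AABAABAABAAAABAABAABAADDDCCDDDCCDDDCCDDDDDCC ⇒ D·D·DCC·D·D·DCC·D·D·DCC·D·D·D·D·DCC·D·D·DCC·D·D·DCC·D·D·AAB·AAB·AAB·A·A·AAB·AAB·AAB·A·A·AAB·AAB·AAB·A·A·AAB·AAB·AAB·AAB·AAB·A·A
    A ↦ D
    B ↦ DCC
    C ↦ A
    D ↦ AAB

A->D, B->DCC, C->A, D->AAB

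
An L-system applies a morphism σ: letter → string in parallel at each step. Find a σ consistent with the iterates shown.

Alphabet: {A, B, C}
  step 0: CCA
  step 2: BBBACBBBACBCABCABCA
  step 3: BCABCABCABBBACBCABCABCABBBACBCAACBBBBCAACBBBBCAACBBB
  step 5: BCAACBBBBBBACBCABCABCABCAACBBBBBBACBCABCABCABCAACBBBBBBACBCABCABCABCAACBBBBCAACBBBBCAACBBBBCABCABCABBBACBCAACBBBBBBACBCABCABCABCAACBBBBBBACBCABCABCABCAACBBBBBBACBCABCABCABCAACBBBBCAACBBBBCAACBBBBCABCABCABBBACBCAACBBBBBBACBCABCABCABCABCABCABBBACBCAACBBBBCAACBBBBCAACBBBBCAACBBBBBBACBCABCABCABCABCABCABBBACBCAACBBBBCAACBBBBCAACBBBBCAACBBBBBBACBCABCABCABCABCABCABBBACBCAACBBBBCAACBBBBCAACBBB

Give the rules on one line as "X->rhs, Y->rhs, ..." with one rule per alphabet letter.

  step 2 ⇒ step 3: BBBACBBBACBCABCABCA ⇒ BCA·BCA·BCA·BBB·AC·BCA·BCA·BCA·BBB·AC·BCA·AC·BBB·BCA·AC·BBB·BCA·AC·BBB
    A ↦ BBB
    B ↦ BCA
    C ↦ AC

A->BBB, B->BCA, C->AC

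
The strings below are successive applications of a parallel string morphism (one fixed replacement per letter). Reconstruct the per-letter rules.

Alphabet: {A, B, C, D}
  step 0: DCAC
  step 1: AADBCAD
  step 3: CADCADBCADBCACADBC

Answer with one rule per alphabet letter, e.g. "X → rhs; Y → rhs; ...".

  step 0 ⇒ step 1: DCAC ⇒ A·AD·BC·AD
    A ↦ BC
    C ↦ AD
    D ↦ A
    B ↦ C  (constrained at step 1)

A->BC, B->C, C->AD, D->A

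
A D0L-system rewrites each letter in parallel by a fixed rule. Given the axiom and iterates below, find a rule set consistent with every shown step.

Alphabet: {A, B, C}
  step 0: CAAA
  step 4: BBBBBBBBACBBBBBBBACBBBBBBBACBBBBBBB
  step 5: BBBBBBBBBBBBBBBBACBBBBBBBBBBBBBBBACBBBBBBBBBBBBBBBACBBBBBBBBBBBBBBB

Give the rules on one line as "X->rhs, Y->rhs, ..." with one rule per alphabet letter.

  step 4 ⇒ step 5: BBBBBBBBACBBBBBBBACBBBBBBBACBBBBBBB ⇒ BB·BB·BB·BB·BB·BB·BB·BB·AC·B·BB·BB·BB·BB·BB·BB·BB·AC·B·BB·BB·BB·BB·BB·BB·BB·AC·B·BB·BB·BB·BB·BB·BB·BB
    A ↦ AC
    B ↦ BB
    C ↦ B

A->AC, B->BB, C->B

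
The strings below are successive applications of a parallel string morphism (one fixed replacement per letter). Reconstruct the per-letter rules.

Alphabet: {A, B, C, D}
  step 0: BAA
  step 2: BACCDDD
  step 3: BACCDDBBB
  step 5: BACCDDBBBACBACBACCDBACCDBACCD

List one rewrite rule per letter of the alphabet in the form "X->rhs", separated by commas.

  step 2 ⇒ step 3: BACCDDD ⇒ BAC·C·D·D·B·B·B
    A ↦ C
    B ↦ BAC
    C ↦ D
    D ↦ B

A->C, B->BAC, C->D, D->B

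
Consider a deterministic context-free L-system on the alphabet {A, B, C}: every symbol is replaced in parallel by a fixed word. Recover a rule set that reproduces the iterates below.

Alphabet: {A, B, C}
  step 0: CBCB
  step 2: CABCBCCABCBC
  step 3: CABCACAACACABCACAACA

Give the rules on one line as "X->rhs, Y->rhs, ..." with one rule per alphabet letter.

A->BC, B->A, C->CA

  step 2 ⇒ step 3: CABCBCCABCBC ⇒ CA·BC·A·CA·A·CA·CA·BC·A·CA·A·CA
    A ↦ BC
    B ↦ A
    C ↦ CA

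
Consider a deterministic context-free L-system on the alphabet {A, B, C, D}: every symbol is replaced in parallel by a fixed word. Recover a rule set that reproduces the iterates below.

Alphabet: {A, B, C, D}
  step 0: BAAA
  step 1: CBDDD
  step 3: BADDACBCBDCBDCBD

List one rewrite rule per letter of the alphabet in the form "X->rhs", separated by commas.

A->D, B->CB, C->DA, D->BA

  step 0 ⇒ step 1: BAAA ⇒ CB·D·D·D
    A ↦ D
    B ↦ CB
    C ↦ DA  (constrained at step 1)
    D ↦ BA  (constrained at step 1)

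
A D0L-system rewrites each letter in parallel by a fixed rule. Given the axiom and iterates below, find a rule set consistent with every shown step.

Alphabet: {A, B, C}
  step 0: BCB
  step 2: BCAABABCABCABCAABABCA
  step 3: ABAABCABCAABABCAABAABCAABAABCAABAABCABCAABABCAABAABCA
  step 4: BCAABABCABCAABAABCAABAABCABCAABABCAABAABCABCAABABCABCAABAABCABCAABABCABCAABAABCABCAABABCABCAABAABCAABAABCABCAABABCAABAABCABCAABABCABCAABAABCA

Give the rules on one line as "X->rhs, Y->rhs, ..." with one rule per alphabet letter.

  step 3 ⇒ step 4: ABAABCABCAABABCAABAABCAABAABCAABAABCABCAABABCAABAABCA ⇒ BCA·ABA·BCA·BCA·ABA·A·BCA·ABA·A·BCA·BCA·ABA·BCA·ABA·A·BCA·BCA·ABA·BCA·BCA·ABA·A·BCA·BCA·ABA·BCA·BCA·ABA·A·BCA·BCA·ABA·BCA·BCA·ABA·A·BCA·ABA·A·BCA·BCA·ABA·BCA·ABA·A·BCA·BCA·ABA·BCA·BCA·ABA·A·BCA
    A ↦ BCA
    B ↦ ABA
    C ↦ A

A->BCA, B->ABA, C->A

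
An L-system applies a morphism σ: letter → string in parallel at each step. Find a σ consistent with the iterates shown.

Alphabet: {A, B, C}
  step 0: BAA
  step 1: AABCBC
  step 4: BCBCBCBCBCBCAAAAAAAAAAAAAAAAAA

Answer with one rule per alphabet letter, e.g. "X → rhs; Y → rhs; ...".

  step 0 ⇒ step 1: BAA ⇒ AA·BC·BC
    A ↦ BC
    B ↦ AA
    C ↦ A  (constrained at step 1)

A->BC, B->AA, C->A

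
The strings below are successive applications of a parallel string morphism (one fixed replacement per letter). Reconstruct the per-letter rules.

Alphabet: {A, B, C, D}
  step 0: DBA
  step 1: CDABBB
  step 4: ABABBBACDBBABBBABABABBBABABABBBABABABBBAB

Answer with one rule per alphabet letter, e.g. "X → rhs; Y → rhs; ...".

A->BB, B->AB, C->A, D->CD

  step 0 ⇒ step 1: DBA ⇒ CD·AB·BB
    A ↦ BB
    B ↦ AB
    D ↦ CD
    C ↦ A  (constrained at step 1)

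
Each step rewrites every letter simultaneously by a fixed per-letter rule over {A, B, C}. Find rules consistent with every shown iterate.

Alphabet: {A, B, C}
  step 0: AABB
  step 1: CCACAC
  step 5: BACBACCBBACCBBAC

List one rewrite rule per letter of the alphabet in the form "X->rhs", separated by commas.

  step 0 ⇒ step 1: AABB ⇒ C·C·AC·AC
    A ↦ C
    B ↦ AC
    C ↦ B  (constrained at step 1)

A->C, B->AC, C->B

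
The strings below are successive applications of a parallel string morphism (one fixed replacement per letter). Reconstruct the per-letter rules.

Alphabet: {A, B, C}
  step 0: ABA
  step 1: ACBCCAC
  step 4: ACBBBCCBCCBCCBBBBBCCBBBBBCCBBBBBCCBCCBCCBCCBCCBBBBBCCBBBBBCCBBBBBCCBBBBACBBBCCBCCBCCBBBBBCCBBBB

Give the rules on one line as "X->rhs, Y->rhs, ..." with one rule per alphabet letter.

A->AC, B->BCC, C->BB

  step 0 ⇒ step 1: ABA ⇒ AC·BCC·AC
    A ↦ AC
    B ↦ BCC
    C ↦ BB  (constrained at step 1)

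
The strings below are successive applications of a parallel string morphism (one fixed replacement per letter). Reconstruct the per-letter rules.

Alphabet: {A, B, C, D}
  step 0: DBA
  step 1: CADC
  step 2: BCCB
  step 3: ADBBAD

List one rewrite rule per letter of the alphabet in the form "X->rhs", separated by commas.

  step 2 ⇒ step 3: BCCB ⇒ AD·B·B·AD
    B ↦ AD
    C ↦ B
  step 0 ⇒ step 1: DBA ⇒ C·AD·C
    A ↦ C
  step 0 ⇒ step 1: DBA ⇒ C·AD·C
    D ↦ C

A->C, B->AD, C->B, D->C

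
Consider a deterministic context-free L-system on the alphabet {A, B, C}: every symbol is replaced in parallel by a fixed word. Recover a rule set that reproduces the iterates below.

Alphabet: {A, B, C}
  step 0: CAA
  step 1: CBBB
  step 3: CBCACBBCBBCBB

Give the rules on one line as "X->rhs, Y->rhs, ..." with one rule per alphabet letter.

A->B, B->CA, C->CB

  step 0 ⇒ step 1: CAA ⇒ CB·B·B
    A ↦ B
    C ↦ CB
    B ↦ CA  (constrained at step 1)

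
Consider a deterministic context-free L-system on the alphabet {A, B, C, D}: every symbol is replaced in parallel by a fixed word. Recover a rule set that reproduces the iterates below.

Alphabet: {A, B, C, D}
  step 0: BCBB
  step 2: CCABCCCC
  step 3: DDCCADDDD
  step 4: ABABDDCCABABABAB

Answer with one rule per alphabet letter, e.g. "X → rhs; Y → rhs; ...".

  step 3 ⇒ step 4: DDCCADDDD ⇒ AB·AB·D·D·CC·AB·AB·AB·AB
    A ↦ CC
    C ↦ D
    D ↦ AB
  step 2 ⇒ step 3: CCABCCCC ⇒ D·D·CC·A·D·D·D·D
    B ↦ A

A->CC, B->A, C->D, D->AB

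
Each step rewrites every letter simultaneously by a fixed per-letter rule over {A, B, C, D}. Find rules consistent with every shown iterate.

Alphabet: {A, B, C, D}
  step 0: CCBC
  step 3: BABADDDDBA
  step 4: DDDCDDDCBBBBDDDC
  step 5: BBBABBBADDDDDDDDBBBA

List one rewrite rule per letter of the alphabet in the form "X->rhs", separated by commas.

  step 4 ⇒ step 5: DDDCDDDCBBBBDDDC ⇒ B·B·B·A·B·B·B·A·DD·DD·DD·DD·B·B·B·A
    B ↦ DD
    C ↦ A
    D ↦ B
  step 3 ⇒ step 4: BABADDDDBA ⇒ DD·DC·DD·DC·B·B·B·B·DD·DC
    A ↦ DC

A->DC, B->DD, C->A, D->B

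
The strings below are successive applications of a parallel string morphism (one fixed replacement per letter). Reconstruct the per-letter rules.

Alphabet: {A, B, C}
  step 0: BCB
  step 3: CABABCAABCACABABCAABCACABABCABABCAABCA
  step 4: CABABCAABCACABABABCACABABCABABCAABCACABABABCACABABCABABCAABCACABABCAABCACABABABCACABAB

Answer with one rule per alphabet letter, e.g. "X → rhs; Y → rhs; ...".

A->AB, B->CA, C->CAB

  step 3 ⇒ step 4: CABABCAABCACABABCAABCACABABCABABCAABCA ⇒ CAB·AB·CA·AB·CA·CAB·AB·AB·CA·CAB·AB·CAB·AB·CA·AB·CA·CAB·AB·AB·CA·CAB·AB·CAB·AB·CA·AB·CA·CAB·AB·CA·AB·CA·CAB·AB·AB·CA·CAB·AB
    A ↦ AB
    B ↦ CA
    C ↦ CAB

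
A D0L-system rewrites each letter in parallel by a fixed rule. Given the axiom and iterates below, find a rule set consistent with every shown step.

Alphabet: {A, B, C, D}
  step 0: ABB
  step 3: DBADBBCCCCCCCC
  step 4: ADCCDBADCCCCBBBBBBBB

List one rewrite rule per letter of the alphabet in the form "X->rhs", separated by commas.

  step 3 ⇒ step 4: DBADBBCCCCCCCC ⇒ AD·CC·DB·AD·CC·CC·B·B·B·B·B·B·B·B
    A ↦ DB
    B ↦ CC
    C ↦ B
    D ↦ AD

A->DB, B->CC, C->B, D->AD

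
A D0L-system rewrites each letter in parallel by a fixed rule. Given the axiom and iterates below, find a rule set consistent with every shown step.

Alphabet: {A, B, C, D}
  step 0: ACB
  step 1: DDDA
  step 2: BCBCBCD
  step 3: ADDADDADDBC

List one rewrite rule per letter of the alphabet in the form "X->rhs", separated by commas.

  step 2 ⇒ step 3: BCBCBCD ⇒ A·DD·A·DD·A·DD·BC
    B ↦ A
    C ↦ DD
    D ↦ BC
  step 0 ⇒ step 1: ACB ⇒ D·DD·A
    A ↦ D

A->D, B->A, C->DD, D->BC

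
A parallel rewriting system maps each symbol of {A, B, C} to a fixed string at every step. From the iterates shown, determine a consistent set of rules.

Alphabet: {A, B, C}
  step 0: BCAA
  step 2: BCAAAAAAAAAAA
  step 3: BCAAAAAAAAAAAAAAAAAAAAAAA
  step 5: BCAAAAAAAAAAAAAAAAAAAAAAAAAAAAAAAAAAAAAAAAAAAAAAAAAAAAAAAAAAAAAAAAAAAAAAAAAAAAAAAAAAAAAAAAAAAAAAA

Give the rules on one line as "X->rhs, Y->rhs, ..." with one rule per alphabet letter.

  step 2 ⇒ step 3: BCAAAAAAAAAAA ⇒ BC·A·AA·AA·AA·AA·AA·AA·AA·AA·AA·AA·AA
    A ↦ AA
    B ↦ BC
    C ↦ A

A->AA, B->BC, C->A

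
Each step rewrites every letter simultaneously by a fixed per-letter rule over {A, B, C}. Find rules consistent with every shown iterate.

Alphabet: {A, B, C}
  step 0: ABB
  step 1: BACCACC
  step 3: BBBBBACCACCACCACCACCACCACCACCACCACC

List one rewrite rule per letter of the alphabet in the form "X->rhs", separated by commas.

A->B, B->ACC, C->BB

  step 0 ⇒ step 1: ABB ⇒ B·ACC·ACC
    A ↦ B
    B ↦ ACC
    C ↦ BB  (constrained at step 1)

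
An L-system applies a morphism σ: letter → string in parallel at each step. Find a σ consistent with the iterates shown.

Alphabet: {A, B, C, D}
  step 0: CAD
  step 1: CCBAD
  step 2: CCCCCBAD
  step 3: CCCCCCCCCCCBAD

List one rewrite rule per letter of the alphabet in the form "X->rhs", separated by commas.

  step 2 ⇒ step 3: CCCCCBAD ⇒ CC·CC·CC·CC·CC·C·B·AD
    A ↦ B
    B ↦ C
    C ↦ CC
    D ↦ AD

A->B, B->C, C->CC, D->AD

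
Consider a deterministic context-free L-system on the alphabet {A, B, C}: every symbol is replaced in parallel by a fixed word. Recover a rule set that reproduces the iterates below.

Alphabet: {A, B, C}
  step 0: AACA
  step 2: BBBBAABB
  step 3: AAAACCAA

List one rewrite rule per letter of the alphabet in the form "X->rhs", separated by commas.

  step 2 ⇒ step 3: BBBBAABB ⇒ A·A·A·A·C·C·A·A
    A ↦ C
    B ↦ A
    C ↦ BB  (constrained at step 0)

A->C, B->A, C->BB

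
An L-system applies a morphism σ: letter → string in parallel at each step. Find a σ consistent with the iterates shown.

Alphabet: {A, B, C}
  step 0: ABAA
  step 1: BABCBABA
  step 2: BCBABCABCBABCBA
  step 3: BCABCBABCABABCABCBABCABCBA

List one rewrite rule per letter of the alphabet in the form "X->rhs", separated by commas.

A->BA, B->BC, C->A

  step 2 ⇒ step 3: BCBABCABCBABCBA ⇒ BC·A·BC·BA·BC·A·BA·BC·A·BC·BA·BC·A·BC·BA
    A ↦ BA
    B ↦ BC
    C ↦ A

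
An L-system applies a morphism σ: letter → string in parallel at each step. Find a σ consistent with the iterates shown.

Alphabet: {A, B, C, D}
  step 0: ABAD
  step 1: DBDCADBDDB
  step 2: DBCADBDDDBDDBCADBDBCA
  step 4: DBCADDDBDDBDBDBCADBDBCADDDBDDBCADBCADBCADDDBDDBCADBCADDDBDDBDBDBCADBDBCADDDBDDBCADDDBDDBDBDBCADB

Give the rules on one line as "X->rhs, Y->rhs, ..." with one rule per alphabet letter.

  step 1 ⇒ step 2: DBDCADBDDB ⇒ DB·CA·DB·DD·DBD·DB·CA·DB·DB·CA
    A ↦ DBD
    B ↦ CA
    C ↦ DD
    D ↦ DB

A->DBD, B->CA, C->DD, D->DB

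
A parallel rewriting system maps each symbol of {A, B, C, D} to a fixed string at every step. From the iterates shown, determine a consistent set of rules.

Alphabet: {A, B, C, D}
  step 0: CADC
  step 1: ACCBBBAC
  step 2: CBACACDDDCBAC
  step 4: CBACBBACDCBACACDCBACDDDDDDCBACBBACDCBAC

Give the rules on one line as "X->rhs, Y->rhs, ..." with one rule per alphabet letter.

  step 1 ⇒ step 2: ACCBBBAC ⇒ CB·AC·AC·D·D·D·CB·AC
    A ↦ CB
    B ↦ D
    C ↦ AC
  step 0 ⇒ step 1: CADC ⇒ AC·CB·BB·AC
    D ↦ BB

A->CB, B->D, C->AC, D->BB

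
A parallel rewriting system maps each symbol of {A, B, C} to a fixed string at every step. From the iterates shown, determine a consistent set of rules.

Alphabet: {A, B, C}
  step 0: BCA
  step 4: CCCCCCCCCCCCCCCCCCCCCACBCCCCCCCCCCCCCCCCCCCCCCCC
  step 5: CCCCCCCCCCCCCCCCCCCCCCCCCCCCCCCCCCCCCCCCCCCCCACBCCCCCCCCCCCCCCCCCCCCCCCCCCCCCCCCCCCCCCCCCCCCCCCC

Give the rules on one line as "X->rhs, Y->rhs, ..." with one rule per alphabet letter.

A->C, B->ACB, C->CC

  step 4 ⇒ step 5: CCCCCCCCCCCCCCCCCCCCCACBCCCCCCCCCCCCCCCCCCCCCCCC ⇒ CC·CC·CC·CC·CC·CC·CC·CC·CC·CC·CC·CC·CC·CC·CC·CC·CC·CC·CC·CC·CC·C·CC·ACB·CC·CC·CC·CC·CC·CC·CC·CC·CC·CC·CC·CC·CC·CC·CC·CC·CC·CC·CC·CC·CC·CC·CC·CC
    A ↦ C
    B ↦ ACB
    C ↦ CC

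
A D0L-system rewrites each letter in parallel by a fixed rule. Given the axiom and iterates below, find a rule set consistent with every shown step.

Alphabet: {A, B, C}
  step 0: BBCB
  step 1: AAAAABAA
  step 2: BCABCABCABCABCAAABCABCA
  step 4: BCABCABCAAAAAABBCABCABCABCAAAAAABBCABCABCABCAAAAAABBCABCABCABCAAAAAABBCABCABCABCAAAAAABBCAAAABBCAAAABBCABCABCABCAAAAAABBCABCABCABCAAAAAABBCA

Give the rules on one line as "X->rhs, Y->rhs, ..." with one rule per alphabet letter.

A->BCA, B->AA, C->AB

  step 1 ⇒ step 2: AAAAABAA ⇒ BCA·BCA·BCA·BCA·BCA·AA·BCA·BCA
    A ↦ BCA
    B ↦ AA
  step 0 ⇒ step 1: BBCB ⇒ AA·AA·AB·AA
    C ↦ AB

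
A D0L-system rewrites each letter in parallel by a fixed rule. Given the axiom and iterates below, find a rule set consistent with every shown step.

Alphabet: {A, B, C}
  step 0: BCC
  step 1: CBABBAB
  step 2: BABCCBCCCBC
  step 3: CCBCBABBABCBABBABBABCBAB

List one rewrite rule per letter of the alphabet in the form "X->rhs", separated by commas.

  step 2 ⇒ step 3: BABCCBCCCBC ⇒ C·CB·C·BAB·BAB·C·BAB·BAB·BAB·C·BAB
    A ↦ CB
    B ↦ C
    C ↦ BAB

A->CB, B->C, C->BAB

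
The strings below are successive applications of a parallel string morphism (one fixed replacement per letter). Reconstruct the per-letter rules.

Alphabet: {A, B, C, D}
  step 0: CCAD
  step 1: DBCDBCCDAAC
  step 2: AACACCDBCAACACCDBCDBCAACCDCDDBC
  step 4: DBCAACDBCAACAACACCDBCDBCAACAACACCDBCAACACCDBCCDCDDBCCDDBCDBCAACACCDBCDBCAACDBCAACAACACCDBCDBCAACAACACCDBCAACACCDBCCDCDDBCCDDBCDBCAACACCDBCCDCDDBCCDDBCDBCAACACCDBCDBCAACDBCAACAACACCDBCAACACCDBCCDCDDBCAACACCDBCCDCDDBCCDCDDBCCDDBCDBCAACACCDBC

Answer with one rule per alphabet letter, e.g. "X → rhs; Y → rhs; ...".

A->CD, B->ACC, C->DBC, D->AAC

  step 1 ⇒ step 2: DBCDBCCDAAC ⇒ AAC·ACC·DBC·AAC·ACC·DBC·DBC·AAC·CD·CD·DBC
    A ↦ CD
    B ↦ ACC
    C ↦ DBC
    D ↦ AAC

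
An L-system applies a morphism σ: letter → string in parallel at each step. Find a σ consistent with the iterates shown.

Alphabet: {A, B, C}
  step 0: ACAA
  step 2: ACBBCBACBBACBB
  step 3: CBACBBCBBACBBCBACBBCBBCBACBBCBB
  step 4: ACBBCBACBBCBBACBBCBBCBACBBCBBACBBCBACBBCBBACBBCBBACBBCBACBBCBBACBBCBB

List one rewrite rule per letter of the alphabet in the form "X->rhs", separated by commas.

A->CB, B->CBB, C->A

  step 3 ⇒ step 4: CBACBBCBBACBBCBACBBCBBCBACBBCBB ⇒ A·CBB·CB·A·CBB·CBB·A·CBB·CBB·CB·A·CBB·CBB·A·CBB·CB·A·CBB·CBB·A·CBB·CBB·A·CBB·CB·A·CBB·CBB·A·CBB·CBB
    A ↦ CB
    B ↦ CBB
    C ↦ A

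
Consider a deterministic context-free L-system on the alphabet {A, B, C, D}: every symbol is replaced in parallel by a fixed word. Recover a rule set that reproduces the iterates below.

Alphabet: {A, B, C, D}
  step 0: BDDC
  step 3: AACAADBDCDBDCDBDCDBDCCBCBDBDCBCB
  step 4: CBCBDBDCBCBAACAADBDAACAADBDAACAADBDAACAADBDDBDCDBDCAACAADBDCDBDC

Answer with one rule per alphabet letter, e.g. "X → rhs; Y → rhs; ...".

A->CB, B->C, C->DBD, D->AA

  step 3 ⇒ step 4: AACAADBDCDBDCDBDCDBDCCBCBDBDCBCB ⇒ CB·CB·DBD·CB·CB·AA·C·AA·DBD·AA·C·AA·DBD·AA·C·AA·DBD·AA·C·AA·DBD·DBD·C·DBD·C·AA·C·AA·DBD·C·DBD·C
    A ↦ CB
    B ↦ C
    C ↦ DBD
    D ↦ AA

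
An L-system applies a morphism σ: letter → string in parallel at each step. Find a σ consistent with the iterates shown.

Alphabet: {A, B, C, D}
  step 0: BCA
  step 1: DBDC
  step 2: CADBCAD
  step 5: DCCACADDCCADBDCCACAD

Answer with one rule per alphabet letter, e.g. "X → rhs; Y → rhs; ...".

A->C, B->DB, C->D, D->CA

  step 1 ⇒ step 2: DBDC ⇒ CA·DB·CA·D
    B ↦ DB
    C ↦ D
    D ↦ CA
  step 0 ⇒ step 1: BCA ⇒ DB·D·C
    A ↦ C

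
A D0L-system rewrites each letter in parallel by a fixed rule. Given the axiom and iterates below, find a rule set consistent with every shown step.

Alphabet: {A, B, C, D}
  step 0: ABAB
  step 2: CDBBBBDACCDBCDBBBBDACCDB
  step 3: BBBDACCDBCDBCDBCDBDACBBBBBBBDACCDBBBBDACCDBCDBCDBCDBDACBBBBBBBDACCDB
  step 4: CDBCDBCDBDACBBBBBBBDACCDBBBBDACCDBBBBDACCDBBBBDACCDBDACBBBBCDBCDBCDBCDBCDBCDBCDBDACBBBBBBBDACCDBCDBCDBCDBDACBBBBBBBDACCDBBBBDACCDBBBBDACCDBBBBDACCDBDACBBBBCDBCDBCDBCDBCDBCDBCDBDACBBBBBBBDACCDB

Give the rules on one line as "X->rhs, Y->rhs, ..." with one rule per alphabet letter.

A->B, B->CDB, C->BBB, D->DAC

  step 3 ⇒ step 4: BBBDACCDBCDBCDBCDBDACBBBBBBBDACCDBBBBDACCDBCDBCDBCDBDACBBBBBBBDACCDB ⇒ CDB·CDB·CDB·DAC·B·BBB·BBB·DAC·CDB·BBB·DAC·CDB·BBB·DAC·CDB·BBB·DAC·CDB·DAC·B·BBB·CDB·CDB·CDB·CDB·CDB·CDB·CDB·DAC·B·BBB·BBB·DAC·CDB·CDB·CDB·CDB·DAC·B·BBB·BBB·DAC·CDB·BBB·DAC·CDB·BBB·DAC·CDB·BBB·DAC·CDB·DAC·B·BBB·CDB·CDB·CDB·CDB·CDB·CDB·CDB·DAC·B·BBB·BBB·DAC·CDB
    A ↦ B
    B ↦ CDB
    C ↦ BBB
    D ↦ DAC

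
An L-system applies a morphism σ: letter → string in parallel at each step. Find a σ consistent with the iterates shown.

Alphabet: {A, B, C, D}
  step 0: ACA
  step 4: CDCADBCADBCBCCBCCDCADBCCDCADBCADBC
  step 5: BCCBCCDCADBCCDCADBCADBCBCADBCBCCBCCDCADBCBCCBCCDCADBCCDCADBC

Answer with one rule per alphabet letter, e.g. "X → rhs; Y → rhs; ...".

A->CD, B->AD, C->BC, D->C

  step 4 ⇒ step 5: CDCADBCADBCBCCBCCDCADBCCDCADBCADBC ⇒ BC·C·BC·CD·C·AD·BC·CD·C·AD·BC·AD·BC·BC·AD·BC·BC·C·BC·CD·C·AD·BC·BC·C·BC·CD·C·AD·BC·CD·C·AD·BC
    A ↦ CD
    B ↦ AD
    C ↦ BC
    D ↦ C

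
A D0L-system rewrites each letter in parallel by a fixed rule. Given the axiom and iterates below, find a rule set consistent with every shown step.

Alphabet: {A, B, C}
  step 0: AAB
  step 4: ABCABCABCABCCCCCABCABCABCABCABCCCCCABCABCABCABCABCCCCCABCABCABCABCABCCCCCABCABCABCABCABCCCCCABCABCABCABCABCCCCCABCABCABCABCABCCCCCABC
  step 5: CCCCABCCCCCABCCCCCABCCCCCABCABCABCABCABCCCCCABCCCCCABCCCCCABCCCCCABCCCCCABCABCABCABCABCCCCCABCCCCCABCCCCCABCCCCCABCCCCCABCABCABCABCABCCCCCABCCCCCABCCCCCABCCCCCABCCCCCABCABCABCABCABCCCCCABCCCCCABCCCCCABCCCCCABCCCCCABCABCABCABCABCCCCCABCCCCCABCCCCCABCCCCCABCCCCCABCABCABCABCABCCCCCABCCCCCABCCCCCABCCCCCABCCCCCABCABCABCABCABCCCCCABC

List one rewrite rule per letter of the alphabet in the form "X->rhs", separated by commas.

  step 4 ⇒ step 5: ABCABCABCABCCCCCABCABCABCABCABCCCCCABCABCABCABCABCCCCCABCABCABCABCABCCCCCABCABCABCABCABCCCCCABCABCABCABCABCCCCCABCABCABCABCABCCCCCABC ⇒ CCC·C·ABC·CCC·C·ABC·CCC·C·ABC·CCC·C·ABC·ABC·ABC·ABC·ABC·CCC·C·ABC·CCC·C·ABC·CCC·C·ABC·CCC·C·ABC·CCC·C·ABC·ABC·ABC·ABC·ABC·CCC·C·ABC·CCC·C·ABC·CCC·C·ABC·CCC·C·ABC·CCC·C·ABC·ABC·ABC·ABC·ABC·CCC·C·ABC·CCC·C·ABC·CCC·C·ABC·CCC·C·ABC·CCC·C·ABC·ABC·ABC·ABC·ABC·CCC·C·ABC·CCC·C·ABC·CCC·C·ABC·CCC·C·ABC·CCC·C·ABC·ABC·ABC·ABC·ABC·CCC·C·ABC·CCC·C·ABC·CCC·C·ABC·CCC·C·ABC·CCC·C·ABC·ABC·ABC·ABC·ABC·CCC·C·ABC·CCC·C·ABC·CCC·C·ABC·CCC·C·ABC·CCC·C·ABC·ABC·ABC·ABC·ABC·CCC·C·ABC
    A ↦ CCC
    B ↦ C
    C ↦ ABC

A->CCC, B->C, C->ABC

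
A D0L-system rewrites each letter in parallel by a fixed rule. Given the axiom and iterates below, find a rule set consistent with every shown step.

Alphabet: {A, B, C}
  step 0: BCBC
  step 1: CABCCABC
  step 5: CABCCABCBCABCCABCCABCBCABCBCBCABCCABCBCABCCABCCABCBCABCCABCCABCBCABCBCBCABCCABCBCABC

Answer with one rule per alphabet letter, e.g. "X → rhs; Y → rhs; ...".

A->B, B->CA, C->BC

  step 0 ⇒ step 1: BCBC ⇒ CA·BC·CA·BC
    B ↦ CA
    C ↦ BC
    A ↦ B  (constrained at step 1)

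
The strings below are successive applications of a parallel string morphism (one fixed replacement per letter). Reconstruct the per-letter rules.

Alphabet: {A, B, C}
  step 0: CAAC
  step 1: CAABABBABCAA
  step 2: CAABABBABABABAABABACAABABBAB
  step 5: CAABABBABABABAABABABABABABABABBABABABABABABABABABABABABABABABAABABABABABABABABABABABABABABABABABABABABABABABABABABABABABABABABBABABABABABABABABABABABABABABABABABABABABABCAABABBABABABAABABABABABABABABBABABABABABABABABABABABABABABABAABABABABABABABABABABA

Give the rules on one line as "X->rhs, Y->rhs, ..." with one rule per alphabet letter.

A->BAB, B->A, C->CAA

  step 1 ⇒ step 2: CAABABBABCAA ⇒ CAA·BAB·BAB·A·BAB·A·A·BAB·A·CAA·BAB·BAB
    A ↦ BAB
    B ↦ A
    C ↦ CAA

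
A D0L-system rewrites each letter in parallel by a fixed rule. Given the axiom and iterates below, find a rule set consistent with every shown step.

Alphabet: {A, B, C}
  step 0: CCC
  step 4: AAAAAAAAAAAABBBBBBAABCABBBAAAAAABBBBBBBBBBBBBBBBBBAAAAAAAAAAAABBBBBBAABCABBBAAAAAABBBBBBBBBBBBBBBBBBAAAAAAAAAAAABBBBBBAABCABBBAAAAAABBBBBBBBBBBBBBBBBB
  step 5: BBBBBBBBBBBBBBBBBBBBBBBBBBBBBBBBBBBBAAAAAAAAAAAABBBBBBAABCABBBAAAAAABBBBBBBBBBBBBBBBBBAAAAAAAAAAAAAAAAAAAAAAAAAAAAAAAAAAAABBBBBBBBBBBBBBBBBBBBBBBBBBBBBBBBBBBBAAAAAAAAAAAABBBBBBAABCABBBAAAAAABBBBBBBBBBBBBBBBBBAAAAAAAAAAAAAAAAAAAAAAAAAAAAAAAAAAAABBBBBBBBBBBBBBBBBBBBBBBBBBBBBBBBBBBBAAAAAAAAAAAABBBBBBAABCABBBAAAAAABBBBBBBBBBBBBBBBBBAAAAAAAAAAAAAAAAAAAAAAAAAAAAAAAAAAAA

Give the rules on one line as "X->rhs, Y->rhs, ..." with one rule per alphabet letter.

A->BBB, B->AA, C->BCA

  step 4 ⇒ step 5: AAAAAAAAAAAABBBBBBAABCABBBAAAAAABBBBBBBBBBBBBBBBBBAAAAAAAAAAAABBBBBBAABCABBBAAAAAABBBBBBBBBBBBBBBBBBAAAAAAAAAAAABBBBBBAABCABBBAAAAAABBBBBBBBBBBBBBBBBB ⇒ BBB·BBB·BBB·BBB·BBB·BBB·BBB·BBB·BBB·BBB·BBB·BBB·AA·AA·AA·AA·AA·AA·BBB·BBB·AA·BCA·BBB·AA·AA·AA·BBB·BBB·BBB·BBB·BBB·BBB·AA·AA·AA·AA·AA·AA·AA·AA·AA·AA·AA·AA·AA·AA·AA·AA·AA·AA·BBB·BBB·BBB·BBB·BBB·BBB·BBB·BBB·BBB·BBB·BBB·BBB·AA·AA·AA·AA·AA·AA·BBB·BBB·AA·BCA·BBB·AA·AA·AA·BBB·BBB·BBB·BBB·BBB·BBB·AA·AA·AA·AA·AA·AA·AA·AA·AA·AA·AA·AA·AA·AA·AA·AA·AA·AA·BBB·BBB·BBB·BBB·BBB·BBB·BBB·BBB·BBB·BBB·BBB·BBB·AA·AA·AA·AA·AA·AA·BBB·BBB·AA·BCA·BBB·AA·AA·AA·BBB·BBB·BBB·BBB·BBB·BBB·AA·AA·AA·AA·AA·AA·AA·AA·AA·AA·AA·AA·AA·AA·AA·AA·AA·AA
    A ↦ BBB
    B ↦ AA
    C ↦ BCA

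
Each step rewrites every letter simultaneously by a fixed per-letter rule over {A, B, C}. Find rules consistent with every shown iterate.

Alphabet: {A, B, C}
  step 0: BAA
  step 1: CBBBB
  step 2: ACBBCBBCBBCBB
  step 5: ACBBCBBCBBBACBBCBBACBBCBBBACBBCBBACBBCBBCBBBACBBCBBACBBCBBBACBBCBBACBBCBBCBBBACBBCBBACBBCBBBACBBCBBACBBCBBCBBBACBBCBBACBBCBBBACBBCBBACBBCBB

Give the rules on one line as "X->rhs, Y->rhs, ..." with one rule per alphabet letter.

A->B, B->CBB, C->A

  step 1 ⇒ step 2: CBBBB ⇒ A·CBB·CBB·CBB·CBB
    B ↦ CBB
    C ↦ A
  step 0 ⇒ step 1: BAA ⇒ CBB·B·B
    A ↦ B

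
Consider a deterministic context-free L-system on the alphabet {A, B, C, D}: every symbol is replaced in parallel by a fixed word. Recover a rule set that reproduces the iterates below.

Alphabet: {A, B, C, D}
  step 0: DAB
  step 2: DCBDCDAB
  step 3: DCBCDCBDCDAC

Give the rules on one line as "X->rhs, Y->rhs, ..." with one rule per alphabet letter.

A->DA, B->C, C->B, D->DC

  step 2 ⇒ step 3: DCBDCDAB ⇒ DC·B·C·DC·B·DC·DA·C
    A ↦ DA
    B ↦ C
    C ↦ B
    D ↦ DC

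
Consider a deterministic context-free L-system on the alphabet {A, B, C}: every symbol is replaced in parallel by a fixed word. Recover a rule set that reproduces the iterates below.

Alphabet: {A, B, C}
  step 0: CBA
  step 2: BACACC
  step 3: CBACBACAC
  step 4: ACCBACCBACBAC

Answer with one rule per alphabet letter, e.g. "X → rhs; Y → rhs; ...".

A->B, B->C, C->AC

  step 3 ⇒ step 4: CBACBACAC ⇒ AC·C·B·AC·C·B·AC·B·AC
    A ↦ B
    B ↦ C
    C ↦ AC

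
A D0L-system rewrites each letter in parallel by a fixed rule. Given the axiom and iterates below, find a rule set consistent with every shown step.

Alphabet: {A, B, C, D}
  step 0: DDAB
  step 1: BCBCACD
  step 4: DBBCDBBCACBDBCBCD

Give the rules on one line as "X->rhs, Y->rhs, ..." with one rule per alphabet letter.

  step 0 ⇒ step 1: DDAB ⇒ BC·BC·AC·D
    A ↦ AC
    B ↦ D
    D ↦ BC
    C ↦ B  (constrained at step 1)

A->AC, B->D, C->B, D->BC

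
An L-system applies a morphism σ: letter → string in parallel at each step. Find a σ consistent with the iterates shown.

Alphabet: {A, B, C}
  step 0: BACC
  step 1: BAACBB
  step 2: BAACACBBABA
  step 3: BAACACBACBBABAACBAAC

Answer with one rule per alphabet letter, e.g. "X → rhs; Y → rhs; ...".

  step 2 ⇒ step 3: BAACACBBABA ⇒ BA·AC·AC·B·AC·B·BA·BA·AC·BA·AC
    A ↦ AC
    B ↦ BA
    C ↦ B

A->AC, B->BA, C->B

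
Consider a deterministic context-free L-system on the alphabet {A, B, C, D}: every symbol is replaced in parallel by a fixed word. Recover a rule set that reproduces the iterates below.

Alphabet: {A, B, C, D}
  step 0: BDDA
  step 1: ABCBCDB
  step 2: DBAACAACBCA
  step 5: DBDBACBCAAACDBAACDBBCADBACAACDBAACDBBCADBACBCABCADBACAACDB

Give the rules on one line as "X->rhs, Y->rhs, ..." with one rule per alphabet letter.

A->DB, B->A, C->AC, D->BC

  step 1 ⇒ step 2: ABCBCDB ⇒ DB·A·AC·A·AC·BC·A
    A ↦ DB
    B ↦ A
    C ↦ AC
    D ↦ BC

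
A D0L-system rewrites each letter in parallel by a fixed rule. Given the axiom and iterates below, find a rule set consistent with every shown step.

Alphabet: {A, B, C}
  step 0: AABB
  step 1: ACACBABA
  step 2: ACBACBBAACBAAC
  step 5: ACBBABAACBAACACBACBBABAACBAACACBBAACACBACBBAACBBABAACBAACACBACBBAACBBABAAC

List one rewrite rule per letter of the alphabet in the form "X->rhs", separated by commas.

A->AC, B->BA, C->B

  step 1 ⇒ step 2: ACACBABA ⇒ AC·B·AC·B·BA·AC·BA·AC
    A ↦ AC
    B ↦ BA
    C ↦ B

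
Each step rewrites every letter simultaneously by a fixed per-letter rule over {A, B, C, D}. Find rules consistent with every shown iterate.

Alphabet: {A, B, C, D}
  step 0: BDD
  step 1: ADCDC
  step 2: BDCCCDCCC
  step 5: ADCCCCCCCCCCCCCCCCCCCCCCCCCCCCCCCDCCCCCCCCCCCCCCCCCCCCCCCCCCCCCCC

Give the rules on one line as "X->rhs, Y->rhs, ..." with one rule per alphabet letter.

A->B, B->A, C->CC, D->DC

  step 1 ⇒ step 2: ADCDC ⇒ B·DC·CC·DC·CC
    A ↦ B
    C ↦ CC
    D ↦ DC
  step 0 ⇒ step 1: BDD ⇒ A·DC·DC
    B ↦ A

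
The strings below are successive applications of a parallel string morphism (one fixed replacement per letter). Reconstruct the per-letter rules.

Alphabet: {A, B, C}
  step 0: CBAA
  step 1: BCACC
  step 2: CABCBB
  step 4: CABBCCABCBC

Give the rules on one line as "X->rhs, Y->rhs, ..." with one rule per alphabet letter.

A->C, B->CA, C->B

  step 1 ⇒ step 2: BCACC ⇒ CA·B·C·B·B
    A ↦ C
    B ↦ CA
    C ↦ B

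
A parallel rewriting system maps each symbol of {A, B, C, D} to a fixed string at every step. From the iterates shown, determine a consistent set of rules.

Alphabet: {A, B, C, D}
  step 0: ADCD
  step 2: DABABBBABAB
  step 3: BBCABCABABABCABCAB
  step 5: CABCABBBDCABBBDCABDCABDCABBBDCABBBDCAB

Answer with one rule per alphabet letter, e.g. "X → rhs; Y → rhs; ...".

A->C, B->AB, C->D, D->BB

  step 2 ⇒ step 3: DABABBBABAB ⇒ BB·C·AB·C·AB·AB·AB·C·AB·C·AB
    A ↦ C
    B ↦ AB
    D ↦ BB
    C ↦ D  (constrained at step 0)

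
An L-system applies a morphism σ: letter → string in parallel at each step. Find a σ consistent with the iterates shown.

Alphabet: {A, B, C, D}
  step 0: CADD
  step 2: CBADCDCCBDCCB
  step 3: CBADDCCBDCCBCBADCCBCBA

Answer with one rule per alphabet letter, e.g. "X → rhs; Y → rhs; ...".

  step 2 ⇒ step 3: CBADCDCCBDCCB ⇒ CB·A·D·DC·CB·DC·CB·CB·A·DC·CB·CB·A
    A ↦ D
    B ↦ A
    C ↦ CB
    D ↦ DC

A->D, B->A, C->CB, D->DC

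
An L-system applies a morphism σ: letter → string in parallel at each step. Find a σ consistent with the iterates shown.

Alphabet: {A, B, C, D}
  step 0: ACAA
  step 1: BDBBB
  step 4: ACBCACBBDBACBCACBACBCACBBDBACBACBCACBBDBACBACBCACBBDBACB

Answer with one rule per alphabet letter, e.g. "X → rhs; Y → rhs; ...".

  step 0 ⇒ step 1: ACAA ⇒ B·DB·B·B
    A ↦ B
    C ↦ DB
    B ↦ ACB  (constrained at step 1)
    D ↦ C  (constrained at step 1)

A->B, B->ACB, C->DB, D->C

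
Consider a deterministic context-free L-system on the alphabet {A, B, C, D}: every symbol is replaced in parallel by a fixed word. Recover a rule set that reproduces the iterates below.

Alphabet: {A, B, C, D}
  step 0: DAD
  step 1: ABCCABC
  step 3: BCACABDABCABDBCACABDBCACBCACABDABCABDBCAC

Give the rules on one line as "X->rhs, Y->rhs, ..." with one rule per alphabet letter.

  step 0 ⇒ step 1: DAD ⇒ ABC·C·ABC
    A ↦ C
    D ↦ ABC
    B ↦ ABD  (constrained at step 1)
    C ↦ BCA  (constrained at step 1)

A->C, B->ABD, C->BCA, D->ABC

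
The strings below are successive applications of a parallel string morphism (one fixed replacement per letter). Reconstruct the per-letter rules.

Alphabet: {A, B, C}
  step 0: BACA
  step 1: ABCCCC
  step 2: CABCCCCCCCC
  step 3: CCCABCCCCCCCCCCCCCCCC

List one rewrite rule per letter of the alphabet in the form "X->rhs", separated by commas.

  step 2 ⇒ step 3: CABCCCCCCCC ⇒ CC·C·AB·CC·CC·CC·CC·CC·CC·CC·CC
    A ↦ C
    B ↦ AB
    C ↦ CC

A->C, B->AB, C->CC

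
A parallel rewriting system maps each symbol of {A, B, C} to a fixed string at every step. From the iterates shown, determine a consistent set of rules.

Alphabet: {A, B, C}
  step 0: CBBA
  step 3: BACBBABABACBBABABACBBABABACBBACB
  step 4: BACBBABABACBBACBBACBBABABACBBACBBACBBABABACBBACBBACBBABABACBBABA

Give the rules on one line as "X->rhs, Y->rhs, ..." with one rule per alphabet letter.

A->CB, B->BA, C->BA

  step 3 ⇒ step 4: BACBBABABACBBABABACBBABABACBBACB ⇒ BA·CB·BA·BA·BA·CB·BA·CB·BA·CB·BA·BA·BA·CB·BA·CB·BA·CB·BA·BA·BA·CB·BA·CB·BA·CB·BA·BA·BA·CB·BA·BA
    A ↦ CB
    B ↦ BA
    C ↦ BA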